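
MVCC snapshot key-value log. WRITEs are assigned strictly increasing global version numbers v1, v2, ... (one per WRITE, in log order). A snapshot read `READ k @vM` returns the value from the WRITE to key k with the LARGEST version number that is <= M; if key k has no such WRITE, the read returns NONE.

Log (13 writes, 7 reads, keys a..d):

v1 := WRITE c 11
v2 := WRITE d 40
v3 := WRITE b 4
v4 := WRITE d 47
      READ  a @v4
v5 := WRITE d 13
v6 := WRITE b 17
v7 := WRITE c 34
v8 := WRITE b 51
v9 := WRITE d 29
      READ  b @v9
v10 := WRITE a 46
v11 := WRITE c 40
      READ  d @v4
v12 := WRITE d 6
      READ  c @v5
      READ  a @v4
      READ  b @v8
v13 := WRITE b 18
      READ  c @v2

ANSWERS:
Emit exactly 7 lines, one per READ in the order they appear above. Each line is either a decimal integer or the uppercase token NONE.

v1: WRITE c=11  (c history now [(1, 11)])
v2: WRITE d=40  (d history now [(2, 40)])
v3: WRITE b=4  (b history now [(3, 4)])
v4: WRITE d=47  (d history now [(2, 40), (4, 47)])
READ a @v4: history=[] -> no version <= 4 -> NONE
v5: WRITE d=13  (d history now [(2, 40), (4, 47), (5, 13)])
v6: WRITE b=17  (b history now [(3, 4), (6, 17)])
v7: WRITE c=34  (c history now [(1, 11), (7, 34)])
v8: WRITE b=51  (b history now [(3, 4), (6, 17), (8, 51)])
v9: WRITE d=29  (d history now [(2, 40), (4, 47), (5, 13), (9, 29)])
READ b @v9: history=[(3, 4), (6, 17), (8, 51)] -> pick v8 -> 51
v10: WRITE a=46  (a history now [(10, 46)])
v11: WRITE c=40  (c history now [(1, 11), (7, 34), (11, 40)])
READ d @v4: history=[(2, 40), (4, 47), (5, 13), (9, 29)] -> pick v4 -> 47
v12: WRITE d=6  (d history now [(2, 40), (4, 47), (5, 13), (9, 29), (12, 6)])
READ c @v5: history=[(1, 11), (7, 34), (11, 40)] -> pick v1 -> 11
READ a @v4: history=[(10, 46)] -> no version <= 4 -> NONE
READ b @v8: history=[(3, 4), (6, 17), (8, 51)] -> pick v8 -> 51
v13: WRITE b=18  (b history now [(3, 4), (6, 17), (8, 51), (13, 18)])
READ c @v2: history=[(1, 11), (7, 34), (11, 40)] -> pick v1 -> 11

Answer: NONE
51
47
11
NONE
51
11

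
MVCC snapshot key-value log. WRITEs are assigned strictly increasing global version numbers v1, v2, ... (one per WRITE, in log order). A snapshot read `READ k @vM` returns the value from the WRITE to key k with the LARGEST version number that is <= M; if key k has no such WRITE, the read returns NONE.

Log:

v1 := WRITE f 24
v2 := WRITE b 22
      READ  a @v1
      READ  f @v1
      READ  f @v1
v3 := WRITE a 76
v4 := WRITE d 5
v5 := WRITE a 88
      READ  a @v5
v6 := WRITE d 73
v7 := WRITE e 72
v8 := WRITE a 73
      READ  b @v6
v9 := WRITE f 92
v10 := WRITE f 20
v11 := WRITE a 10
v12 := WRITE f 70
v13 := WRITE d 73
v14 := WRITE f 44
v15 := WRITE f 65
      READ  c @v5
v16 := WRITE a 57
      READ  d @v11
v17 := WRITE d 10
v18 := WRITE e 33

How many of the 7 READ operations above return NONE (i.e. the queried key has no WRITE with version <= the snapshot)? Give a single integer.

Answer: 2

Derivation:
v1: WRITE f=24  (f history now [(1, 24)])
v2: WRITE b=22  (b history now [(2, 22)])
READ a @v1: history=[] -> no version <= 1 -> NONE
READ f @v1: history=[(1, 24)] -> pick v1 -> 24
READ f @v1: history=[(1, 24)] -> pick v1 -> 24
v3: WRITE a=76  (a history now [(3, 76)])
v4: WRITE d=5  (d history now [(4, 5)])
v5: WRITE a=88  (a history now [(3, 76), (5, 88)])
READ a @v5: history=[(3, 76), (5, 88)] -> pick v5 -> 88
v6: WRITE d=73  (d history now [(4, 5), (6, 73)])
v7: WRITE e=72  (e history now [(7, 72)])
v8: WRITE a=73  (a history now [(3, 76), (5, 88), (8, 73)])
READ b @v6: history=[(2, 22)] -> pick v2 -> 22
v9: WRITE f=92  (f history now [(1, 24), (9, 92)])
v10: WRITE f=20  (f history now [(1, 24), (9, 92), (10, 20)])
v11: WRITE a=10  (a history now [(3, 76), (5, 88), (8, 73), (11, 10)])
v12: WRITE f=70  (f history now [(1, 24), (9, 92), (10, 20), (12, 70)])
v13: WRITE d=73  (d history now [(4, 5), (6, 73), (13, 73)])
v14: WRITE f=44  (f history now [(1, 24), (9, 92), (10, 20), (12, 70), (14, 44)])
v15: WRITE f=65  (f history now [(1, 24), (9, 92), (10, 20), (12, 70), (14, 44), (15, 65)])
READ c @v5: history=[] -> no version <= 5 -> NONE
v16: WRITE a=57  (a history now [(3, 76), (5, 88), (8, 73), (11, 10), (16, 57)])
READ d @v11: history=[(4, 5), (6, 73), (13, 73)] -> pick v6 -> 73
v17: WRITE d=10  (d history now [(4, 5), (6, 73), (13, 73), (17, 10)])
v18: WRITE e=33  (e history now [(7, 72), (18, 33)])
Read results in order: ['NONE', '24', '24', '88', '22', 'NONE', '73']
NONE count = 2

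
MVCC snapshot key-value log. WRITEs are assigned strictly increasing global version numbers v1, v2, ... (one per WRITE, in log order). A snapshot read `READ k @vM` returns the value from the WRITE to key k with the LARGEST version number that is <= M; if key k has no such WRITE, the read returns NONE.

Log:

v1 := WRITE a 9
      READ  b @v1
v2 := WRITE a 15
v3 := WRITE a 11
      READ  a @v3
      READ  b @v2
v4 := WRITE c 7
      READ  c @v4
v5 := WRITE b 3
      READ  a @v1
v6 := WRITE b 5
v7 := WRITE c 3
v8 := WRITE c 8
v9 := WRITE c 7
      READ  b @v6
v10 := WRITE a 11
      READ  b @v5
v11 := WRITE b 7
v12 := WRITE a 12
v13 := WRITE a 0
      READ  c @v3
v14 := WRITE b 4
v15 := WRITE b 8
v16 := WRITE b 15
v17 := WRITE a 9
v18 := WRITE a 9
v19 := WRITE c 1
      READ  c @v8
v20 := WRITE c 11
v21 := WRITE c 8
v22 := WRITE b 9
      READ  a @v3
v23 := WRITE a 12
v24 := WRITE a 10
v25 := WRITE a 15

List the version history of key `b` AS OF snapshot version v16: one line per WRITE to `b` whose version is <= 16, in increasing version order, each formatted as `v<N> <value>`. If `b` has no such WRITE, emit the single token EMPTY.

Scan writes for key=b with version <= 16:
  v1 WRITE a 9 -> skip
  v2 WRITE a 15 -> skip
  v3 WRITE a 11 -> skip
  v4 WRITE c 7 -> skip
  v5 WRITE b 3 -> keep
  v6 WRITE b 5 -> keep
  v7 WRITE c 3 -> skip
  v8 WRITE c 8 -> skip
  v9 WRITE c 7 -> skip
  v10 WRITE a 11 -> skip
  v11 WRITE b 7 -> keep
  v12 WRITE a 12 -> skip
  v13 WRITE a 0 -> skip
  v14 WRITE b 4 -> keep
  v15 WRITE b 8 -> keep
  v16 WRITE b 15 -> keep
  v17 WRITE a 9 -> skip
  v18 WRITE a 9 -> skip
  v19 WRITE c 1 -> skip
  v20 WRITE c 11 -> skip
  v21 WRITE c 8 -> skip
  v22 WRITE b 9 -> drop (> snap)
  v23 WRITE a 12 -> skip
  v24 WRITE a 10 -> skip
  v25 WRITE a 15 -> skip
Collected: [(5, 3), (6, 5), (11, 7), (14, 4), (15, 8), (16, 15)]

Answer: v5 3
v6 5
v11 7
v14 4
v15 8
v16 15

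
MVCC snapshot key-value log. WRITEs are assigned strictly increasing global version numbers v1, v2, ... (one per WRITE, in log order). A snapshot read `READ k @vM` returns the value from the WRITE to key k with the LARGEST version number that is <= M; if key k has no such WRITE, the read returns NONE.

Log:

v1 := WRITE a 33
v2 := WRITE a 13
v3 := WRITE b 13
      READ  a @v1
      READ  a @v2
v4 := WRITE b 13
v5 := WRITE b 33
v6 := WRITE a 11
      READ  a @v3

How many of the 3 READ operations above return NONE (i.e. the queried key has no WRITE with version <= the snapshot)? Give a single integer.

v1: WRITE a=33  (a history now [(1, 33)])
v2: WRITE a=13  (a history now [(1, 33), (2, 13)])
v3: WRITE b=13  (b history now [(3, 13)])
READ a @v1: history=[(1, 33), (2, 13)] -> pick v1 -> 33
READ a @v2: history=[(1, 33), (2, 13)] -> pick v2 -> 13
v4: WRITE b=13  (b history now [(3, 13), (4, 13)])
v5: WRITE b=33  (b history now [(3, 13), (4, 13), (5, 33)])
v6: WRITE a=11  (a history now [(1, 33), (2, 13), (6, 11)])
READ a @v3: history=[(1, 33), (2, 13), (6, 11)] -> pick v2 -> 13
Read results in order: ['33', '13', '13']
NONE count = 0

Answer: 0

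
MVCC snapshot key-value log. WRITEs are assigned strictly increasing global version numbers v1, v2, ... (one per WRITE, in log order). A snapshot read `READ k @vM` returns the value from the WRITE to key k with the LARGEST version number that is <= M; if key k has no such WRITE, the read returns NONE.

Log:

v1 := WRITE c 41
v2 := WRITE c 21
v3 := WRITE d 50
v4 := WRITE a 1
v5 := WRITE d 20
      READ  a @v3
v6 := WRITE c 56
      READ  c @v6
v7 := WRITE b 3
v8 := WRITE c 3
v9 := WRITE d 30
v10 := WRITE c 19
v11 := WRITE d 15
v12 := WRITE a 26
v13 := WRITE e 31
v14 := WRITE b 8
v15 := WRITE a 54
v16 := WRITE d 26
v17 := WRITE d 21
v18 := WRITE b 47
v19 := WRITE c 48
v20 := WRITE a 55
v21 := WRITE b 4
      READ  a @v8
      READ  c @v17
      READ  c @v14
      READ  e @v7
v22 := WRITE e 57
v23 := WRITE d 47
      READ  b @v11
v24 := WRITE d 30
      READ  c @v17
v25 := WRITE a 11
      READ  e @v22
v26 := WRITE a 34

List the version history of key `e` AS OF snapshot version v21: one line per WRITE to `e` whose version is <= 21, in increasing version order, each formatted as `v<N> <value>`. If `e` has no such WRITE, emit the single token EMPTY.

Scan writes for key=e with version <= 21:
  v1 WRITE c 41 -> skip
  v2 WRITE c 21 -> skip
  v3 WRITE d 50 -> skip
  v4 WRITE a 1 -> skip
  v5 WRITE d 20 -> skip
  v6 WRITE c 56 -> skip
  v7 WRITE b 3 -> skip
  v8 WRITE c 3 -> skip
  v9 WRITE d 30 -> skip
  v10 WRITE c 19 -> skip
  v11 WRITE d 15 -> skip
  v12 WRITE a 26 -> skip
  v13 WRITE e 31 -> keep
  v14 WRITE b 8 -> skip
  v15 WRITE a 54 -> skip
  v16 WRITE d 26 -> skip
  v17 WRITE d 21 -> skip
  v18 WRITE b 47 -> skip
  v19 WRITE c 48 -> skip
  v20 WRITE a 55 -> skip
  v21 WRITE b 4 -> skip
  v22 WRITE e 57 -> drop (> snap)
  v23 WRITE d 47 -> skip
  v24 WRITE d 30 -> skip
  v25 WRITE a 11 -> skip
  v26 WRITE a 34 -> skip
Collected: [(13, 31)]

Answer: v13 31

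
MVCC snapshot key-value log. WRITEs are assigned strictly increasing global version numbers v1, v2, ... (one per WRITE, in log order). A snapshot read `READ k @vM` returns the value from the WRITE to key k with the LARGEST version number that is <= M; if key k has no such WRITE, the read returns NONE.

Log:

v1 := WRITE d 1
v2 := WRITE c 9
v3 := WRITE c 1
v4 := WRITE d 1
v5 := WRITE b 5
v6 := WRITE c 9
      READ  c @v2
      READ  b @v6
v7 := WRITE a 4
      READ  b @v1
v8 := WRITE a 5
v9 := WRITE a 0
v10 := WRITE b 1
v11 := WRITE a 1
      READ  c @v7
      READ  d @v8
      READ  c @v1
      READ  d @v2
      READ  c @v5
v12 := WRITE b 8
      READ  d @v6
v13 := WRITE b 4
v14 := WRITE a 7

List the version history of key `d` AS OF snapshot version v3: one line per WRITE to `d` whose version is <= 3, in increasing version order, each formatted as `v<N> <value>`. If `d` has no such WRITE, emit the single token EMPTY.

Answer: v1 1

Derivation:
Scan writes for key=d with version <= 3:
  v1 WRITE d 1 -> keep
  v2 WRITE c 9 -> skip
  v3 WRITE c 1 -> skip
  v4 WRITE d 1 -> drop (> snap)
  v5 WRITE b 5 -> skip
  v6 WRITE c 9 -> skip
  v7 WRITE a 4 -> skip
  v8 WRITE a 5 -> skip
  v9 WRITE a 0 -> skip
  v10 WRITE b 1 -> skip
  v11 WRITE a 1 -> skip
  v12 WRITE b 8 -> skip
  v13 WRITE b 4 -> skip
  v14 WRITE a 7 -> skip
Collected: [(1, 1)]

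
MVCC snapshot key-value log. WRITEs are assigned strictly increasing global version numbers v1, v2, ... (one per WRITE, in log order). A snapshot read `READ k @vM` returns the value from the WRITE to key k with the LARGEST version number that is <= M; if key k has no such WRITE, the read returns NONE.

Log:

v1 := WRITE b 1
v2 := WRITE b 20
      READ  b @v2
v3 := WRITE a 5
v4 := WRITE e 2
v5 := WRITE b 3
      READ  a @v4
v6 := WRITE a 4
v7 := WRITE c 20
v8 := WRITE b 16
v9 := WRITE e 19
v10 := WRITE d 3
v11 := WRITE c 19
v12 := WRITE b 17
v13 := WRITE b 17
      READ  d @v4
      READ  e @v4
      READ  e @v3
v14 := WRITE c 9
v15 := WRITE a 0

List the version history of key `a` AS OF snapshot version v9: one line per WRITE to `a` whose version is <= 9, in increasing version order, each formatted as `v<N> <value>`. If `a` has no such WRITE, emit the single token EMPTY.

Scan writes for key=a with version <= 9:
  v1 WRITE b 1 -> skip
  v2 WRITE b 20 -> skip
  v3 WRITE a 5 -> keep
  v4 WRITE e 2 -> skip
  v5 WRITE b 3 -> skip
  v6 WRITE a 4 -> keep
  v7 WRITE c 20 -> skip
  v8 WRITE b 16 -> skip
  v9 WRITE e 19 -> skip
  v10 WRITE d 3 -> skip
  v11 WRITE c 19 -> skip
  v12 WRITE b 17 -> skip
  v13 WRITE b 17 -> skip
  v14 WRITE c 9 -> skip
  v15 WRITE a 0 -> drop (> snap)
Collected: [(3, 5), (6, 4)]

Answer: v3 5
v6 4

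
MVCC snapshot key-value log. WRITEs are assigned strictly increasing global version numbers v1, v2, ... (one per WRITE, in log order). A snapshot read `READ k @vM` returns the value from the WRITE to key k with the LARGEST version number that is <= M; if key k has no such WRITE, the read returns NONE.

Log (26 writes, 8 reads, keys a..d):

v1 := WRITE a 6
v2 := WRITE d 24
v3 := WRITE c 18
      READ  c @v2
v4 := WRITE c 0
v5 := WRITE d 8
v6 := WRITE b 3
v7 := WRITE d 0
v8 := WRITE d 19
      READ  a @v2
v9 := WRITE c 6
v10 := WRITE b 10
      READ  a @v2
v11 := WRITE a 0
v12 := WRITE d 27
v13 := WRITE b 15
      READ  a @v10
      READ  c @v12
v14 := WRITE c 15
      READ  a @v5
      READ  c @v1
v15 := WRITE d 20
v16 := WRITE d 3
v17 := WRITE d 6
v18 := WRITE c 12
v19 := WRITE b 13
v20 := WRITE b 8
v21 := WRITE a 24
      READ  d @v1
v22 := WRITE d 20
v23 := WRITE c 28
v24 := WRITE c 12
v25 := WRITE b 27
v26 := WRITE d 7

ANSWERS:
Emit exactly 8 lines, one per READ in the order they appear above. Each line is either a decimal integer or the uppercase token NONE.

Answer: NONE
6
6
6
6
6
NONE
NONE

Derivation:
v1: WRITE a=6  (a history now [(1, 6)])
v2: WRITE d=24  (d history now [(2, 24)])
v3: WRITE c=18  (c history now [(3, 18)])
READ c @v2: history=[(3, 18)] -> no version <= 2 -> NONE
v4: WRITE c=0  (c history now [(3, 18), (4, 0)])
v5: WRITE d=8  (d history now [(2, 24), (5, 8)])
v6: WRITE b=3  (b history now [(6, 3)])
v7: WRITE d=0  (d history now [(2, 24), (5, 8), (7, 0)])
v8: WRITE d=19  (d history now [(2, 24), (5, 8), (7, 0), (8, 19)])
READ a @v2: history=[(1, 6)] -> pick v1 -> 6
v9: WRITE c=6  (c history now [(3, 18), (4, 0), (9, 6)])
v10: WRITE b=10  (b history now [(6, 3), (10, 10)])
READ a @v2: history=[(1, 6)] -> pick v1 -> 6
v11: WRITE a=0  (a history now [(1, 6), (11, 0)])
v12: WRITE d=27  (d history now [(2, 24), (5, 8), (7, 0), (8, 19), (12, 27)])
v13: WRITE b=15  (b history now [(6, 3), (10, 10), (13, 15)])
READ a @v10: history=[(1, 6), (11, 0)] -> pick v1 -> 6
READ c @v12: history=[(3, 18), (4, 0), (9, 6)] -> pick v9 -> 6
v14: WRITE c=15  (c history now [(3, 18), (4, 0), (9, 6), (14, 15)])
READ a @v5: history=[(1, 6), (11, 0)] -> pick v1 -> 6
READ c @v1: history=[(3, 18), (4, 0), (9, 6), (14, 15)] -> no version <= 1 -> NONE
v15: WRITE d=20  (d history now [(2, 24), (5, 8), (7, 0), (8, 19), (12, 27), (15, 20)])
v16: WRITE d=3  (d history now [(2, 24), (5, 8), (7, 0), (8, 19), (12, 27), (15, 20), (16, 3)])
v17: WRITE d=6  (d history now [(2, 24), (5, 8), (7, 0), (8, 19), (12, 27), (15, 20), (16, 3), (17, 6)])
v18: WRITE c=12  (c history now [(3, 18), (4, 0), (9, 6), (14, 15), (18, 12)])
v19: WRITE b=13  (b history now [(6, 3), (10, 10), (13, 15), (19, 13)])
v20: WRITE b=8  (b history now [(6, 3), (10, 10), (13, 15), (19, 13), (20, 8)])
v21: WRITE a=24  (a history now [(1, 6), (11, 0), (21, 24)])
READ d @v1: history=[(2, 24), (5, 8), (7, 0), (8, 19), (12, 27), (15, 20), (16, 3), (17, 6)] -> no version <= 1 -> NONE
v22: WRITE d=20  (d history now [(2, 24), (5, 8), (7, 0), (8, 19), (12, 27), (15, 20), (16, 3), (17, 6), (22, 20)])
v23: WRITE c=28  (c history now [(3, 18), (4, 0), (9, 6), (14, 15), (18, 12), (23, 28)])
v24: WRITE c=12  (c history now [(3, 18), (4, 0), (9, 6), (14, 15), (18, 12), (23, 28), (24, 12)])
v25: WRITE b=27  (b history now [(6, 3), (10, 10), (13, 15), (19, 13), (20, 8), (25, 27)])
v26: WRITE d=7  (d history now [(2, 24), (5, 8), (7, 0), (8, 19), (12, 27), (15, 20), (16, 3), (17, 6), (22, 20), (26, 7)])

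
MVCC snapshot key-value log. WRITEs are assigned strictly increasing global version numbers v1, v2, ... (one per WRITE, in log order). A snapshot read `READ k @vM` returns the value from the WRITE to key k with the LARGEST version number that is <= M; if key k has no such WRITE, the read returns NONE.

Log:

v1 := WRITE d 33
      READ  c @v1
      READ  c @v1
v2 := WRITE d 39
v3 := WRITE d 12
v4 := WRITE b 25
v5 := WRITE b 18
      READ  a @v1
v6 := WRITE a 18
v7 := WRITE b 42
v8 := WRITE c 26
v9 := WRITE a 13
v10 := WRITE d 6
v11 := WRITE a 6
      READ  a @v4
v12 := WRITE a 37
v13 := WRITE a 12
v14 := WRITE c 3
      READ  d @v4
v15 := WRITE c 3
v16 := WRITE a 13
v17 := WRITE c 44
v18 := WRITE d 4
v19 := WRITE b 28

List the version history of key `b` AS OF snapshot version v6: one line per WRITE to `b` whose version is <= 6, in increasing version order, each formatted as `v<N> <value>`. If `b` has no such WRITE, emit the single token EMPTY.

Answer: v4 25
v5 18

Derivation:
Scan writes for key=b with version <= 6:
  v1 WRITE d 33 -> skip
  v2 WRITE d 39 -> skip
  v3 WRITE d 12 -> skip
  v4 WRITE b 25 -> keep
  v5 WRITE b 18 -> keep
  v6 WRITE a 18 -> skip
  v7 WRITE b 42 -> drop (> snap)
  v8 WRITE c 26 -> skip
  v9 WRITE a 13 -> skip
  v10 WRITE d 6 -> skip
  v11 WRITE a 6 -> skip
  v12 WRITE a 37 -> skip
  v13 WRITE a 12 -> skip
  v14 WRITE c 3 -> skip
  v15 WRITE c 3 -> skip
  v16 WRITE a 13 -> skip
  v17 WRITE c 44 -> skip
  v18 WRITE d 4 -> skip
  v19 WRITE b 28 -> drop (> snap)
Collected: [(4, 25), (5, 18)]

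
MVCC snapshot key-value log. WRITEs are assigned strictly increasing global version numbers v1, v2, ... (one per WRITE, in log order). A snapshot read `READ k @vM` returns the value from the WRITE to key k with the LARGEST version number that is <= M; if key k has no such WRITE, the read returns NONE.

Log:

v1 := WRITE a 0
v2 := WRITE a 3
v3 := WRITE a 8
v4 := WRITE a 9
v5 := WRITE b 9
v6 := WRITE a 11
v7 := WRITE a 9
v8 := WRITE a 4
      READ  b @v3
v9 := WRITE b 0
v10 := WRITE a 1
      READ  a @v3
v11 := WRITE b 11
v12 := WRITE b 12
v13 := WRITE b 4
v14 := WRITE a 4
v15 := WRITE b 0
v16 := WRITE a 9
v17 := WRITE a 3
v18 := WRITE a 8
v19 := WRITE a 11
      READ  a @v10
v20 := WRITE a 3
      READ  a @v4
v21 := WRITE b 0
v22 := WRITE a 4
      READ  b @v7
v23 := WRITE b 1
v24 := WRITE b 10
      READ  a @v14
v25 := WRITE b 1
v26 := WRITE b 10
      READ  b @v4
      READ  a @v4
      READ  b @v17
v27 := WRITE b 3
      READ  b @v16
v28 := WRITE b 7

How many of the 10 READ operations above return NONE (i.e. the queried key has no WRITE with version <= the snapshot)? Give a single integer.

v1: WRITE a=0  (a history now [(1, 0)])
v2: WRITE a=3  (a history now [(1, 0), (2, 3)])
v3: WRITE a=8  (a history now [(1, 0), (2, 3), (3, 8)])
v4: WRITE a=9  (a history now [(1, 0), (2, 3), (3, 8), (4, 9)])
v5: WRITE b=9  (b history now [(5, 9)])
v6: WRITE a=11  (a history now [(1, 0), (2, 3), (3, 8), (4, 9), (6, 11)])
v7: WRITE a=9  (a history now [(1, 0), (2, 3), (3, 8), (4, 9), (6, 11), (7, 9)])
v8: WRITE a=4  (a history now [(1, 0), (2, 3), (3, 8), (4, 9), (6, 11), (7, 9), (8, 4)])
READ b @v3: history=[(5, 9)] -> no version <= 3 -> NONE
v9: WRITE b=0  (b history now [(5, 9), (9, 0)])
v10: WRITE a=1  (a history now [(1, 0), (2, 3), (3, 8), (4, 9), (6, 11), (7, 9), (8, 4), (10, 1)])
READ a @v3: history=[(1, 0), (2, 3), (3, 8), (4, 9), (6, 11), (7, 9), (8, 4), (10, 1)] -> pick v3 -> 8
v11: WRITE b=11  (b history now [(5, 9), (9, 0), (11, 11)])
v12: WRITE b=12  (b history now [(5, 9), (9, 0), (11, 11), (12, 12)])
v13: WRITE b=4  (b history now [(5, 9), (9, 0), (11, 11), (12, 12), (13, 4)])
v14: WRITE a=4  (a history now [(1, 0), (2, 3), (3, 8), (4, 9), (6, 11), (7, 9), (8, 4), (10, 1), (14, 4)])
v15: WRITE b=0  (b history now [(5, 9), (9, 0), (11, 11), (12, 12), (13, 4), (15, 0)])
v16: WRITE a=9  (a history now [(1, 0), (2, 3), (3, 8), (4, 9), (6, 11), (7, 9), (8, 4), (10, 1), (14, 4), (16, 9)])
v17: WRITE a=3  (a history now [(1, 0), (2, 3), (3, 8), (4, 9), (6, 11), (7, 9), (8, 4), (10, 1), (14, 4), (16, 9), (17, 3)])
v18: WRITE a=8  (a history now [(1, 0), (2, 3), (3, 8), (4, 9), (6, 11), (7, 9), (8, 4), (10, 1), (14, 4), (16, 9), (17, 3), (18, 8)])
v19: WRITE a=11  (a history now [(1, 0), (2, 3), (3, 8), (4, 9), (6, 11), (7, 9), (8, 4), (10, 1), (14, 4), (16, 9), (17, 3), (18, 8), (19, 11)])
READ a @v10: history=[(1, 0), (2, 3), (3, 8), (4, 9), (6, 11), (7, 9), (8, 4), (10, 1), (14, 4), (16, 9), (17, 3), (18, 8), (19, 11)] -> pick v10 -> 1
v20: WRITE a=3  (a history now [(1, 0), (2, 3), (3, 8), (4, 9), (6, 11), (7, 9), (8, 4), (10, 1), (14, 4), (16, 9), (17, 3), (18, 8), (19, 11), (20, 3)])
READ a @v4: history=[(1, 0), (2, 3), (3, 8), (4, 9), (6, 11), (7, 9), (8, 4), (10, 1), (14, 4), (16, 9), (17, 3), (18, 8), (19, 11), (20, 3)] -> pick v4 -> 9
v21: WRITE b=0  (b history now [(5, 9), (9, 0), (11, 11), (12, 12), (13, 4), (15, 0), (21, 0)])
v22: WRITE a=4  (a history now [(1, 0), (2, 3), (3, 8), (4, 9), (6, 11), (7, 9), (8, 4), (10, 1), (14, 4), (16, 9), (17, 3), (18, 8), (19, 11), (20, 3), (22, 4)])
READ b @v7: history=[(5, 9), (9, 0), (11, 11), (12, 12), (13, 4), (15, 0), (21, 0)] -> pick v5 -> 9
v23: WRITE b=1  (b history now [(5, 9), (9, 0), (11, 11), (12, 12), (13, 4), (15, 0), (21, 0), (23, 1)])
v24: WRITE b=10  (b history now [(5, 9), (9, 0), (11, 11), (12, 12), (13, 4), (15, 0), (21, 0), (23, 1), (24, 10)])
READ a @v14: history=[(1, 0), (2, 3), (3, 8), (4, 9), (6, 11), (7, 9), (8, 4), (10, 1), (14, 4), (16, 9), (17, 3), (18, 8), (19, 11), (20, 3), (22, 4)] -> pick v14 -> 4
v25: WRITE b=1  (b history now [(5, 9), (9, 0), (11, 11), (12, 12), (13, 4), (15, 0), (21, 0), (23, 1), (24, 10), (25, 1)])
v26: WRITE b=10  (b history now [(5, 9), (9, 0), (11, 11), (12, 12), (13, 4), (15, 0), (21, 0), (23, 1), (24, 10), (25, 1), (26, 10)])
READ b @v4: history=[(5, 9), (9, 0), (11, 11), (12, 12), (13, 4), (15, 0), (21, 0), (23, 1), (24, 10), (25, 1), (26, 10)] -> no version <= 4 -> NONE
READ a @v4: history=[(1, 0), (2, 3), (3, 8), (4, 9), (6, 11), (7, 9), (8, 4), (10, 1), (14, 4), (16, 9), (17, 3), (18, 8), (19, 11), (20, 3), (22, 4)] -> pick v4 -> 9
READ b @v17: history=[(5, 9), (9, 0), (11, 11), (12, 12), (13, 4), (15, 0), (21, 0), (23, 1), (24, 10), (25, 1), (26, 10)] -> pick v15 -> 0
v27: WRITE b=3  (b history now [(5, 9), (9, 0), (11, 11), (12, 12), (13, 4), (15, 0), (21, 0), (23, 1), (24, 10), (25, 1), (26, 10), (27, 3)])
READ b @v16: history=[(5, 9), (9, 0), (11, 11), (12, 12), (13, 4), (15, 0), (21, 0), (23, 1), (24, 10), (25, 1), (26, 10), (27, 3)] -> pick v15 -> 0
v28: WRITE b=7  (b history now [(5, 9), (9, 0), (11, 11), (12, 12), (13, 4), (15, 0), (21, 0), (23, 1), (24, 10), (25, 1), (26, 10), (27, 3), (28, 7)])
Read results in order: ['NONE', '8', '1', '9', '9', '4', 'NONE', '9', '0', '0']
NONE count = 2

Answer: 2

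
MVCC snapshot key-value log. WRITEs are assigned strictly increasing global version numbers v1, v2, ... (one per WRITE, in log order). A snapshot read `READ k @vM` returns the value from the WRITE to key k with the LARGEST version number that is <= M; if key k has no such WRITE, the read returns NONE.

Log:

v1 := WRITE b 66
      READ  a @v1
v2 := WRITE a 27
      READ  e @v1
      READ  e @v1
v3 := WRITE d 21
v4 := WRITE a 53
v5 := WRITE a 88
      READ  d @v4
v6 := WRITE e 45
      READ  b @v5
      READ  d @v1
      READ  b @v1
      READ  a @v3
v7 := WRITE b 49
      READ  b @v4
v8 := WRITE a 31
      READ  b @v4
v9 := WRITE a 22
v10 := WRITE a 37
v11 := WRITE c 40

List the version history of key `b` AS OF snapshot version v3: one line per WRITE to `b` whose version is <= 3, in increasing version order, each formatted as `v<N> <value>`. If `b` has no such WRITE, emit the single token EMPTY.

Answer: v1 66

Derivation:
Scan writes for key=b with version <= 3:
  v1 WRITE b 66 -> keep
  v2 WRITE a 27 -> skip
  v3 WRITE d 21 -> skip
  v4 WRITE a 53 -> skip
  v5 WRITE a 88 -> skip
  v6 WRITE e 45 -> skip
  v7 WRITE b 49 -> drop (> snap)
  v8 WRITE a 31 -> skip
  v9 WRITE a 22 -> skip
  v10 WRITE a 37 -> skip
  v11 WRITE c 40 -> skip
Collected: [(1, 66)]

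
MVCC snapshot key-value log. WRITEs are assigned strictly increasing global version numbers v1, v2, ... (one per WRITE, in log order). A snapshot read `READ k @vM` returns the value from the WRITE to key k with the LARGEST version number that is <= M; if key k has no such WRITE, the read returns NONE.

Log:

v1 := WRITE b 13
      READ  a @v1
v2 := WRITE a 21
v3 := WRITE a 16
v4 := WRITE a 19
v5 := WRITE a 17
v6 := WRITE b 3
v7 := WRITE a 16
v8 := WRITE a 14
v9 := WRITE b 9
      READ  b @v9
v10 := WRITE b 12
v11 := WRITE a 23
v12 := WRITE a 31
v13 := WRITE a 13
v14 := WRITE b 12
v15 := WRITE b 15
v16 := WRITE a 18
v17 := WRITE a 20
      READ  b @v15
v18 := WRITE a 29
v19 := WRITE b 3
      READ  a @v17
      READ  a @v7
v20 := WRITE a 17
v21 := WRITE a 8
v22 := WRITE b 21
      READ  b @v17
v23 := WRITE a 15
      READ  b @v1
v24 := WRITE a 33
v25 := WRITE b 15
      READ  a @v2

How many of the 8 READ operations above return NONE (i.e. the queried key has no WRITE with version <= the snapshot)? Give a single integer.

v1: WRITE b=13  (b history now [(1, 13)])
READ a @v1: history=[] -> no version <= 1 -> NONE
v2: WRITE a=21  (a history now [(2, 21)])
v3: WRITE a=16  (a history now [(2, 21), (3, 16)])
v4: WRITE a=19  (a history now [(2, 21), (3, 16), (4, 19)])
v5: WRITE a=17  (a history now [(2, 21), (3, 16), (4, 19), (5, 17)])
v6: WRITE b=3  (b history now [(1, 13), (6, 3)])
v7: WRITE a=16  (a history now [(2, 21), (3, 16), (4, 19), (5, 17), (7, 16)])
v8: WRITE a=14  (a history now [(2, 21), (3, 16), (4, 19), (5, 17), (7, 16), (8, 14)])
v9: WRITE b=9  (b history now [(1, 13), (6, 3), (9, 9)])
READ b @v9: history=[(1, 13), (6, 3), (9, 9)] -> pick v9 -> 9
v10: WRITE b=12  (b history now [(1, 13), (6, 3), (9, 9), (10, 12)])
v11: WRITE a=23  (a history now [(2, 21), (3, 16), (4, 19), (5, 17), (7, 16), (8, 14), (11, 23)])
v12: WRITE a=31  (a history now [(2, 21), (3, 16), (4, 19), (5, 17), (7, 16), (8, 14), (11, 23), (12, 31)])
v13: WRITE a=13  (a history now [(2, 21), (3, 16), (4, 19), (5, 17), (7, 16), (8, 14), (11, 23), (12, 31), (13, 13)])
v14: WRITE b=12  (b history now [(1, 13), (6, 3), (9, 9), (10, 12), (14, 12)])
v15: WRITE b=15  (b history now [(1, 13), (6, 3), (9, 9), (10, 12), (14, 12), (15, 15)])
v16: WRITE a=18  (a history now [(2, 21), (3, 16), (4, 19), (5, 17), (7, 16), (8, 14), (11, 23), (12, 31), (13, 13), (16, 18)])
v17: WRITE a=20  (a history now [(2, 21), (3, 16), (4, 19), (5, 17), (7, 16), (8, 14), (11, 23), (12, 31), (13, 13), (16, 18), (17, 20)])
READ b @v15: history=[(1, 13), (6, 3), (9, 9), (10, 12), (14, 12), (15, 15)] -> pick v15 -> 15
v18: WRITE a=29  (a history now [(2, 21), (3, 16), (4, 19), (5, 17), (7, 16), (8, 14), (11, 23), (12, 31), (13, 13), (16, 18), (17, 20), (18, 29)])
v19: WRITE b=3  (b history now [(1, 13), (6, 3), (9, 9), (10, 12), (14, 12), (15, 15), (19, 3)])
READ a @v17: history=[(2, 21), (3, 16), (4, 19), (5, 17), (7, 16), (8, 14), (11, 23), (12, 31), (13, 13), (16, 18), (17, 20), (18, 29)] -> pick v17 -> 20
READ a @v7: history=[(2, 21), (3, 16), (4, 19), (5, 17), (7, 16), (8, 14), (11, 23), (12, 31), (13, 13), (16, 18), (17, 20), (18, 29)] -> pick v7 -> 16
v20: WRITE a=17  (a history now [(2, 21), (3, 16), (4, 19), (5, 17), (7, 16), (8, 14), (11, 23), (12, 31), (13, 13), (16, 18), (17, 20), (18, 29), (20, 17)])
v21: WRITE a=8  (a history now [(2, 21), (3, 16), (4, 19), (5, 17), (7, 16), (8, 14), (11, 23), (12, 31), (13, 13), (16, 18), (17, 20), (18, 29), (20, 17), (21, 8)])
v22: WRITE b=21  (b history now [(1, 13), (6, 3), (9, 9), (10, 12), (14, 12), (15, 15), (19, 3), (22, 21)])
READ b @v17: history=[(1, 13), (6, 3), (9, 9), (10, 12), (14, 12), (15, 15), (19, 3), (22, 21)] -> pick v15 -> 15
v23: WRITE a=15  (a history now [(2, 21), (3, 16), (4, 19), (5, 17), (7, 16), (8, 14), (11, 23), (12, 31), (13, 13), (16, 18), (17, 20), (18, 29), (20, 17), (21, 8), (23, 15)])
READ b @v1: history=[(1, 13), (6, 3), (9, 9), (10, 12), (14, 12), (15, 15), (19, 3), (22, 21)] -> pick v1 -> 13
v24: WRITE a=33  (a history now [(2, 21), (3, 16), (4, 19), (5, 17), (7, 16), (8, 14), (11, 23), (12, 31), (13, 13), (16, 18), (17, 20), (18, 29), (20, 17), (21, 8), (23, 15), (24, 33)])
v25: WRITE b=15  (b history now [(1, 13), (6, 3), (9, 9), (10, 12), (14, 12), (15, 15), (19, 3), (22, 21), (25, 15)])
READ a @v2: history=[(2, 21), (3, 16), (4, 19), (5, 17), (7, 16), (8, 14), (11, 23), (12, 31), (13, 13), (16, 18), (17, 20), (18, 29), (20, 17), (21, 8), (23, 15), (24, 33)] -> pick v2 -> 21
Read results in order: ['NONE', '9', '15', '20', '16', '15', '13', '21']
NONE count = 1

Answer: 1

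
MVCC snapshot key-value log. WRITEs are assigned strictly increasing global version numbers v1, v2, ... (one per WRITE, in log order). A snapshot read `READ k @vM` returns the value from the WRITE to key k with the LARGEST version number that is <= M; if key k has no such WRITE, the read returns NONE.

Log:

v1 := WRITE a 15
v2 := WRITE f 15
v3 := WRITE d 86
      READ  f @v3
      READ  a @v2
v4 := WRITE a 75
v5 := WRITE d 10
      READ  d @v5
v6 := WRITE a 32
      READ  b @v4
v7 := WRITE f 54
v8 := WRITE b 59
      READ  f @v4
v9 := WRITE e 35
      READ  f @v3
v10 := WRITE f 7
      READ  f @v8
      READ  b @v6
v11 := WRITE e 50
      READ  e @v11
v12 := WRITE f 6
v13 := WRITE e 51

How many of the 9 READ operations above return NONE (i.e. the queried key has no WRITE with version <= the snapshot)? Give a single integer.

v1: WRITE a=15  (a history now [(1, 15)])
v2: WRITE f=15  (f history now [(2, 15)])
v3: WRITE d=86  (d history now [(3, 86)])
READ f @v3: history=[(2, 15)] -> pick v2 -> 15
READ a @v2: history=[(1, 15)] -> pick v1 -> 15
v4: WRITE a=75  (a history now [(1, 15), (4, 75)])
v5: WRITE d=10  (d history now [(3, 86), (5, 10)])
READ d @v5: history=[(3, 86), (5, 10)] -> pick v5 -> 10
v6: WRITE a=32  (a history now [(1, 15), (4, 75), (6, 32)])
READ b @v4: history=[] -> no version <= 4 -> NONE
v7: WRITE f=54  (f history now [(2, 15), (7, 54)])
v8: WRITE b=59  (b history now [(8, 59)])
READ f @v4: history=[(2, 15), (7, 54)] -> pick v2 -> 15
v9: WRITE e=35  (e history now [(9, 35)])
READ f @v3: history=[(2, 15), (7, 54)] -> pick v2 -> 15
v10: WRITE f=7  (f history now [(2, 15), (7, 54), (10, 7)])
READ f @v8: history=[(2, 15), (7, 54), (10, 7)] -> pick v7 -> 54
READ b @v6: history=[(8, 59)] -> no version <= 6 -> NONE
v11: WRITE e=50  (e history now [(9, 35), (11, 50)])
READ e @v11: history=[(9, 35), (11, 50)] -> pick v11 -> 50
v12: WRITE f=6  (f history now [(2, 15), (7, 54), (10, 7), (12, 6)])
v13: WRITE e=51  (e history now [(9, 35), (11, 50), (13, 51)])
Read results in order: ['15', '15', '10', 'NONE', '15', '15', '54', 'NONE', '50']
NONE count = 2

Answer: 2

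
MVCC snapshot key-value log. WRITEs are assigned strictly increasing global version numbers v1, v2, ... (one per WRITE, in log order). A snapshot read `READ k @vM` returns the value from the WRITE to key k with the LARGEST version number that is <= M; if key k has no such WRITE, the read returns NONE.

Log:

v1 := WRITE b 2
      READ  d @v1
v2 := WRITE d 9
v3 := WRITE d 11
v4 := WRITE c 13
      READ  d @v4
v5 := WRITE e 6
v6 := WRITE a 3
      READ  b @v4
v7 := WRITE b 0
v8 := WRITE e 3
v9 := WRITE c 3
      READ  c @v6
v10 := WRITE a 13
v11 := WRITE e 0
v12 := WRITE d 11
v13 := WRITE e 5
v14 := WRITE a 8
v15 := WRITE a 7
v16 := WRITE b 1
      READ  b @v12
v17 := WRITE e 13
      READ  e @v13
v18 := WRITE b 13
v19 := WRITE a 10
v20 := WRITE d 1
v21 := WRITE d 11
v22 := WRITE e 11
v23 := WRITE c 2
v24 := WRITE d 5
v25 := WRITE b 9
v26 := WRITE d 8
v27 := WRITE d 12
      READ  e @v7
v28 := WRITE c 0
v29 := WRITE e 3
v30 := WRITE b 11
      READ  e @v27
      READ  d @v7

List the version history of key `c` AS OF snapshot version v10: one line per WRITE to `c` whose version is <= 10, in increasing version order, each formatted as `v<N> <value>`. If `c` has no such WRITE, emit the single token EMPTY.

Answer: v4 13
v9 3

Derivation:
Scan writes for key=c with version <= 10:
  v1 WRITE b 2 -> skip
  v2 WRITE d 9 -> skip
  v3 WRITE d 11 -> skip
  v4 WRITE c 13 -> keep
  v5 WRITE e 6 -> skip
  v6 WRITE a 3 -> skip
  v7 WRITE b 0 -> skip
  v8 WRITE e 3 -> skip
  v9 WRITE c 3 -> keep
  v10 WRITE a 13 -> skip
  v11 WRITE e 0 -> skip
  v12 WRITE d 11 -> skip
  v13 WRITE e 5 -> skip
  v14 WRITE a 8 -> skip
  v15 WRITE a 7 -> skip
  v16 WRITE b 1 -> skip
  v17 WRITE e 13 -> skip
  v18 WRITE b 13 -> skip
  v19 WRITE a 10 -> skip
  v20 WRITE d 1 -> skip
  v21 WRITE d 11 -> skip
  v22 WRITE e 11 -> skip
  v23 WRITE c 2 -> drop (> snap)
  v24 WRITE d 5 -> skip
  v25 WRITE b 9 -> skip
  v26 WRITE d 8 -> skip
  v27 WRITE d 12 -> skip
  v28 WRITE c 0 -> drop (> snap)
  v29 WRITE e 3 -> skip
  v30 WRITE b 11 -> skip
Collected: [(4, 13), (9, 3)]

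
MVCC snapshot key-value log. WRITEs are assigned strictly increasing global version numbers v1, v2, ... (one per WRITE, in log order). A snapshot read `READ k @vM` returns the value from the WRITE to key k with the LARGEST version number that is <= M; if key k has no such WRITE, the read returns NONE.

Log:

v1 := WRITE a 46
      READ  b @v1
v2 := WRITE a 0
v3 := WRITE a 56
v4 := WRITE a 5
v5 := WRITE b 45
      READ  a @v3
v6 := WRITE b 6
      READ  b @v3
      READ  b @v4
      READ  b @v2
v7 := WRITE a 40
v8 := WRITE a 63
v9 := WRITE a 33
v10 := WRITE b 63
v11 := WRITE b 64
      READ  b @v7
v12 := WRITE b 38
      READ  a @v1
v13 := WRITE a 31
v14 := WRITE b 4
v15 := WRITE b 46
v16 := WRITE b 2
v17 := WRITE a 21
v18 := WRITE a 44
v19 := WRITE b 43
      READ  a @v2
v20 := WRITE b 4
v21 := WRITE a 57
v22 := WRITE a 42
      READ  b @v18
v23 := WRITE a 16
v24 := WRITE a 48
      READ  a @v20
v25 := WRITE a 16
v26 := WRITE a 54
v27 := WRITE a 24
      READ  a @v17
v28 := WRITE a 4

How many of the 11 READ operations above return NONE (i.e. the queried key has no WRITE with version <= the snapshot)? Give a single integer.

Answer: 4

Derivation:
v1: WRITE a=46  (a history now [(1, 46)])
READ b @v1: history=[] -> no version <= 1 -> NONE
v2: WRITE a=0  (a history now [(1, 46), (2, 0)])
v3: WRITE a=56  (a history now [(1, 46), (2, 0), (3, 56)])
v4: WRITE a=5  (a history now [(1, 46), (2, 0), (3, 56), (4, 5)])
v5: WRITE b=45  (b history now [(5, 45)])
READ a @v3: history=[(1, 46), (2, 0), (3, 56), (4, 5)] -> pick v3 -> 56
v6: WRITE b=6  (b history now [(5, 45), (6, 6)])
READ b @v3: history=[(5, 45), (6, 6)] -> no version <= 3 -> NONE
READ b @v4: history=[(5, 45), (6, 6)] -> no version <= 4 -> NONE
READ b @v2: history=[(5, 45), (6, 6)] -> no version <= 2 -> NONE
v7: WRITE a=40  (a history now [(1, 46), (2, 0), (3, 56), (4, 5), (7, 40)])
v8: WRITE a=63  (a history now [(1, 46), (2, 0), (3, 56), (4, 5), (7, 40), (8, 63)])
v9: WRITE a=33  (a history now [(1, 46), (2, 0), (3, 56), (4, 5), (7, 40), (8, 63), (9, 33)])
v10: WRITE b=63  (b history now [(5, 45), (6, 6), (10, 63)])
v11: WRITE b=64  (b history now [(5, 45), (6, 6), (10, 63), (11, 64)])
READ b @v7: history=[(5, 45), (6, 6), (10, 63), (11, 64)] -> pick v6 -> 6
v12: WRITE b=38  (b history now [(5, 45), (6, 6), (10, 63), (11, 64), (12, 38)])
READ a @v1: history=[(1, 46), (2, 0), (3, 56), (4, 5), (7, 40), (8, 63), (9, 33)] -> pick v1 -> 46
v13: WRITE a=31  (a history now [(1, 46), (2, 0), (3, 56), (4, 5), (7, 40), (8, 63), (9, 33), (13, 31)])
v14: WRITE b=4  (b history now [(5, 45), (6, 6), (10, 63), (11, 64), (12, 38), (14, 4)])
v15: WRITE b=46  (b history now [(5, 45), (6, 6), (10, 63), (11, 64), (12, 38), (14, 4), (15, 46)])
v16: WRITE b=2  (b history now [(5, 45), (6, 6), (10, 63), (11, 64), (12, 38), (14, 4), (15, 46), (16, 2)])
v17: WRITE a=21  (a history now [(1, 46), (2, 0), (3, 56), (4, 5), (7, 40), (8, 63), (9, 33), (13, 31), (17, 21)])
v18: WRITE a=44  (a history now [(1, 46), (2, 0), (3, 56), (4, 5), (7, 40), (8, 63), (9, 33), (13, 31), (17, 21), (18, 44)])
v19: WRITE b=43  (b history now [(5, 45), (6, 6), (10, 63), (11, 64), (12, 38), (14, 4), (15, 46), (16, 2), (19, 43)])
READ a @v2: history=[(1, 46), (2, 0), (3, 56), (4, 5), (7, 40), (8, 63), (9, 33), (13, 31), (17, 21), (18, 44)] -> pick v2 -> 0
v20: WRITE b=4  (b history now [(5, 45), (6, 6), (10, 63), (11, 64), (12, 38), (14, 4), (15, 46), (16, 2), (19, 43), (20, 4)])
v21: WRITE a=57  (a history now [(1, 46), (2, 0), (3, 56), (4, 5), (7, 40), (8, 63), (9, 33), (13, 31), (17, 21), (18, 44), (21, 57)])
v22: WRITE a=42  (a history now [(1, 46), (2, 0), (3, 56), (4, 5), (7, 40), (8, 63), (9, 33), (13, 31), (17, 21), (18, 44), (21, 57), (22, 42)])
READ b @v18: history=[(5, 45), (6, 6), (10, 63), (11, 64), (12, 38), (14, 4), (15, 46), (16, 2), (19, 43), (20, 4)] -> pick v16 -> 2
v23: WRITE a=16  (a history now [(1, 46), (2, 0), (3, 56), (4, 5), (7, 40), (8, 63), (9, 33), (13, 31), (17, 21), (18, 44), (21, 57), (22, 42), (23, 16)])
v24: WRITE a=48  (a history now [(1, 46), (2, 0), (3, 56), (4, 5), (7, 40), (8, 63), (9, 33), (13, 31), (17, 21), (18, 44), (21, 57), (22, 42), (23, 16), (24, 48)])
READ a @v20: history=[(1, 46), (2, 0), (3, 56), (4, 5), (7, 40), (8, 63), (9, 33), (13, 31), (17, 21), (18, 44), (21, 57), (22, 42), (23, 16), (24, 48)] -> pick v18 -> 44
v25: WRITE a=16  (a history now [(1, 46), (2, 0), (3, 56), (4, 5), (7, 40), (8, 63), (9, 33), (13, 31), (17, 21), (18, 44), (21, 57), (22, 42), (23, 16), (24, 48), (25, 16)])
v26: WRITE a=54  (a history now [(1, 46), (2, 0), (3, 56), (4, 5), (7, 40), (8, 63), (9, 33), (13, 31), (17, 21), (18, 44), (21, 57), (22, 42), (23, 16), (24, 48), (25, 16), (26, 54)])
v27: WRITE a=24  (a history now [(1, 46), (2, 0), (3, 56), (4, 5), (7, 40), (8, 63), (9, 33), (13, 31), (17, 21), (18, 44), (21, 57), (22, 42), (23, 16), (24, 48), (25, 16), (26, 54), (27, 24)])
READ a @v17: history=[(1, 46), (2, 0), (3, 56), (4, 5), (7, 40), (8, 63), (9, 33), (13, 31), (17, 21), (18, 44), (21, 57), (22, 42), (23, 16), (24, 48), (25, 16), (26, 54), (27, 24)] -> pick v17 -> 21
v28: WRITE a=4  (a history now [(1, 46), (2, 0), (3, 56), (4, 5), (7, 40), (8, 63), (9, 33), (13, 31), (17, 21), (18, 44), (21, 57), (22, 42), (23, 16), (24, 48), (25, 16), (26, 54), (27, 24), (28, 4)])
Read results in order: ['NONE', '56', 'NONE', 'NONE', 'NONE', '6', '46', '0', '2', '44', '21']
NONE count = 4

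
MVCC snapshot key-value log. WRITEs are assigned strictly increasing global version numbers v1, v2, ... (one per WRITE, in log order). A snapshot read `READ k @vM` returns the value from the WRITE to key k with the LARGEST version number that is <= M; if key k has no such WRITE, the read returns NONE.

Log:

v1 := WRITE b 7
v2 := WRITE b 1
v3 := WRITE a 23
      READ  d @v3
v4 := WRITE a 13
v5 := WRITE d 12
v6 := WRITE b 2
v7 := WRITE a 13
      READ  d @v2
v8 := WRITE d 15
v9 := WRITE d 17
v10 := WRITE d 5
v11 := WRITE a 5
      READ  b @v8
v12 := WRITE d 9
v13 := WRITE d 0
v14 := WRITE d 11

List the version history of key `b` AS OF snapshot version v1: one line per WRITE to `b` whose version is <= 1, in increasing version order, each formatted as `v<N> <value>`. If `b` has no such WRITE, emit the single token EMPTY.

Scan writes for key=b with version <= 1:
  v1 WRITE b 7 -> keep
  v2 WRITE b 1 -> drop (> snap)
  v3 WRITE a 23 -> skip
  v4 WRITE a 13 -> skip
  v5 WRITE d 12 -> skip
  v6 WRITE b 2 -> drop (> snap)
  v7 WRITE a 13 -> skip
  v8 WRITE d 15 -> skip
  v9 WRITE d 17 -> skip
  v10 WRITE d 5 -> skip
  v11 WRITE a 5 -> skip
  v12 WRITE d 9 -> skip
  v13 WRITE d 0 -> skip
  v14 WRITE d 11 -> skip
Collected: [(1, 7)]

Answer: v1 7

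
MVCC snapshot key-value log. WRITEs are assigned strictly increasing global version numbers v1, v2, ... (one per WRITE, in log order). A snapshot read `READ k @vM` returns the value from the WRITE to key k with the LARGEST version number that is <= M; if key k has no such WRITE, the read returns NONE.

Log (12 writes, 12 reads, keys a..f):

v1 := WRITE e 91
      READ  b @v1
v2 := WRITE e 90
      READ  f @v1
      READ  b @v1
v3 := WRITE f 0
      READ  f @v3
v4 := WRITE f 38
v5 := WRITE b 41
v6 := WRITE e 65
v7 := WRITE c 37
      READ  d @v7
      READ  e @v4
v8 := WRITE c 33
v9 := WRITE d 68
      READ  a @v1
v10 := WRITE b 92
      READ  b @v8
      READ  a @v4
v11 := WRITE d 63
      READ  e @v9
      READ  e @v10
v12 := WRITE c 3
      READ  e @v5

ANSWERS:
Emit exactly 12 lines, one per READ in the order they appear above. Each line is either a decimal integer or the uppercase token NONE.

Answer: NONE
NONE
NONE
0
NONE
90
NONE
41
NONE
65
65
90

Derivation:
v1: WRITE e=91  (e history now [(1, 91)])
READ b @v1: history=[] -> no version <= 1 -> NONE
v2: WRITE e=90  (e history now [(1, 91), (2, 90)])
READ f @v1: history=[] -> no version <= 1 -> NONE
READ b @v1: history=[] -> no version <= 1 -> NONE
v3: WRITE f=0  (f history now [(3, 0)])
READ f @v3: history=[(3, 0)] -> pick v3 -> 0
v4: WRITE f=38  (f history now [(3, 0), (4, 38)])
v5: WRITE b=41  (b history now [(5, 41)])
v6: WRITE e=65  (e history now [(1, 91), (2, 90), (6, 65)])
v7: WRITE c=37  (c history now [(7, 37)])
READ d @v7: history=[] -> no version <= 7 -> NONE
READ e @v4: history=[(1, 91), (2, 90), (6, 65)] -> pick v2 -> 90
v8: WRITE c=33  (c history now [(7, 37), (8, 33)])
v9: WRITE d=68  (d history now [(9, 68)])
READ a @v1: history=[] -> no version <= 1 -> NONE
v10: WRITE b=92  (b history now [(5, 41), (10, 92)])
READ b @v8: history=[(5, 41), (10, 92)] -> pick v5 -> 41
READ a @v4: history=[] -> no version <= 4 -> NONE
v11: WRITE d=63  (d history now [(9, 68), (11, 63)])
READ e @v9: history=[(1, 91), (2, 90), (6, 65)] -> pick v6 -> 65
READ e @v10: history=[(1, 91), (2, 90), (6, 65)] -> pick v6 -> 65
v12: WRITE c=3  (c history now [(7, 37), (8, 33), (12, 3)])
READ e @v5: history=[(1, 91), (2, 90), (6, 65)] -> pick v2 -> 90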